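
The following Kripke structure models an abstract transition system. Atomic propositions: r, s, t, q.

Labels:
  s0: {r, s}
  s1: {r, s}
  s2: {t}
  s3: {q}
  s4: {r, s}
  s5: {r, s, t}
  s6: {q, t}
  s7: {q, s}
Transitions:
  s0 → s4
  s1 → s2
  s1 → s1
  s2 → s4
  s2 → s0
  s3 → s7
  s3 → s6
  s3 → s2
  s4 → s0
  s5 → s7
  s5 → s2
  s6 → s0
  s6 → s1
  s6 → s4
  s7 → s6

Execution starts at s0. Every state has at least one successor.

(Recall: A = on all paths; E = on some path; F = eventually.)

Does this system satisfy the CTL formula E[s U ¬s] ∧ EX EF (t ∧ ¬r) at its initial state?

States satisfying s: {s0, s1, s4, s5, s7}.
States satisfying ¬s: {s2, s3, s6}.
States satisfying E[s U ¬s]: {s1, s2, s3, s5, s6, s7}.
States satisfying EF (t ∧ ¬r): {s1, s2, s3, s5, s6, s7}.
States satisfying EX EF (t ∧ ¬r): {s1, s3, s5, s6, s7}.
States satisfying E[s U ¬s] ∧ EX EF (t ∧ ¬r): {s1, s3, s5, s6, s7}.
s0 ∉ Sat(E[s U ¬s] ∧ EX EF (t ∧ ¬r)).

No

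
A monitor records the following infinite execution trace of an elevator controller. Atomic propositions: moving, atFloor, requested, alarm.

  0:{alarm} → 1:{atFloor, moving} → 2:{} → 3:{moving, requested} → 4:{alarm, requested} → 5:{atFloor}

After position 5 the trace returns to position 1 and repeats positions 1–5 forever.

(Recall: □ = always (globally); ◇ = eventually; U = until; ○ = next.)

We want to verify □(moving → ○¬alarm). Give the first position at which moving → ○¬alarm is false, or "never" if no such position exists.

3

Check moving → ○¬alarm at each position in order: 0 ✓, 1 ✓, 2 ✓.
At position 3 the labels are {moving, requested} and the next position 4 has {alarm, requested}, so moving → ○¬alarm is false there. This is the first violation.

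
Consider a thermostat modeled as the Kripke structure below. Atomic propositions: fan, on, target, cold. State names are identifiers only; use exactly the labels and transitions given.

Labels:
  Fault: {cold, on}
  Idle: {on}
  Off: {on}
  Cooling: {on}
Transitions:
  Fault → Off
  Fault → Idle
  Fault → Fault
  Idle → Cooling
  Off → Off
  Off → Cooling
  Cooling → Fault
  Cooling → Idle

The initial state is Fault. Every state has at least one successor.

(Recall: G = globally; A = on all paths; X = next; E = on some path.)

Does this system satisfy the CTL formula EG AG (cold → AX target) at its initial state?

No

States satisfying AG (cold → AX target): ∅.
States satisfying EG AG (cold → AX target): ∅.
No suitable path/successor from Fault witnesses the formula.
Fault ∉ Sat(EG AG (cold → AX target)).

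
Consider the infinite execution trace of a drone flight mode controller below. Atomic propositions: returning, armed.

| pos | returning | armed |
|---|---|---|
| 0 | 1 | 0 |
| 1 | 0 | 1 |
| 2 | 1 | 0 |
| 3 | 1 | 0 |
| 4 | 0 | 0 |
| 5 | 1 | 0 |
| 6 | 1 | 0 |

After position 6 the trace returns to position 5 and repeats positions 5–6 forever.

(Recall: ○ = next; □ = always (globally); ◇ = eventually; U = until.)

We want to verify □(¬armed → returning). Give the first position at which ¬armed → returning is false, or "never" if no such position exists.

4

Check ¬armed → returning at each position in order: 0 ✓, 1 ✓, 2 ✓, 3 ✓.
At position 4 the labels are {}, so ¬armed → returning is false there. This is the first violation.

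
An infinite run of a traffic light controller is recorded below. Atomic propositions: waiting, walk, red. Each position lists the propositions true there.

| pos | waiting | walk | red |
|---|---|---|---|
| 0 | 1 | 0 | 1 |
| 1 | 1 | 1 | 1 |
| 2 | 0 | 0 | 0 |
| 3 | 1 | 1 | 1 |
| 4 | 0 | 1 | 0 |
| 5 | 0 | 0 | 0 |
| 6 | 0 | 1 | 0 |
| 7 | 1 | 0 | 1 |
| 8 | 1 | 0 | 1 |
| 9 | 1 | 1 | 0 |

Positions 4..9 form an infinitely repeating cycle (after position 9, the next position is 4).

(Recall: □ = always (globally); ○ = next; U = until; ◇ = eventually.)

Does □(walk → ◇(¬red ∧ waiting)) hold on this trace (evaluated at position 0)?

Yes

walk → ◇(¬red ∧ waiting) holds at every position 0..9, and those are all positions ever visited, so □(walk → ◇(¬red ∧ waiting)) holds.
Positions where walk holds: 1, 3, 4, 6, 9.
Check ◇(¬red ∧ waiting) at each: 1→ok, 3→ok, 4→ok, 6→ok, 9→ok.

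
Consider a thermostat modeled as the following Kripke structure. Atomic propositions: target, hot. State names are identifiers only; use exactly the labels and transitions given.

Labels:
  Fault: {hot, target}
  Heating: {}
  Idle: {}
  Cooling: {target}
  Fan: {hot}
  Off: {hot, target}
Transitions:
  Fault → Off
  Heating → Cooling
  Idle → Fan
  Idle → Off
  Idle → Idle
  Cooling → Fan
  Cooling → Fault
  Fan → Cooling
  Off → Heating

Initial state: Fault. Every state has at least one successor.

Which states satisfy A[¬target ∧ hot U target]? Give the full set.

States satisfying ¬target ∧ hot: {Fan}.
States satisfying target: {Fault, Cooling, Off}.
States satisfying A[¬target ∧ hot U target]: {Fault, Cooling, Fan, Off}.

{Fault, Cooling, Fan, Off}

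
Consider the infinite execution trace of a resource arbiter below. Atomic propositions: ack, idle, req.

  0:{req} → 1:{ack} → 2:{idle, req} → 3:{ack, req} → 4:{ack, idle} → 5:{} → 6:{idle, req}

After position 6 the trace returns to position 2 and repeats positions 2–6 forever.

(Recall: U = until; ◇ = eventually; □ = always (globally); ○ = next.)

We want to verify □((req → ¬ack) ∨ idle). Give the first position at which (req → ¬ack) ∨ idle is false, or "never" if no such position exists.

Check (req → ¬ack) ∨ idle at each position in order: 0 ✓, 1 ✓, 2 ✓.
At position 3 the labels are {ack, req}, so (req → ¬ack) ∨ idle is false there. This is the first violation.

3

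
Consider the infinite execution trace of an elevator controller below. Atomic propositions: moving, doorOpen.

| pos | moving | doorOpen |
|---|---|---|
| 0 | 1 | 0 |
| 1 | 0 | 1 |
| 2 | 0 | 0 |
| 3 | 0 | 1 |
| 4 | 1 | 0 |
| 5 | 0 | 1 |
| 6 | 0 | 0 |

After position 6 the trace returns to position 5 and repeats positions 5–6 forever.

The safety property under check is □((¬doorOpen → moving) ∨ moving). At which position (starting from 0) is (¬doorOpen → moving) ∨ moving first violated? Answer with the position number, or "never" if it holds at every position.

2

Check (¬doorOpen → moving) ∨ moving at each position in order: 0 ✓, 1 ✓.
At position 2 the labels are {}, so (¬doorOpen → moving) ∨ moving is false there. This is the first violation.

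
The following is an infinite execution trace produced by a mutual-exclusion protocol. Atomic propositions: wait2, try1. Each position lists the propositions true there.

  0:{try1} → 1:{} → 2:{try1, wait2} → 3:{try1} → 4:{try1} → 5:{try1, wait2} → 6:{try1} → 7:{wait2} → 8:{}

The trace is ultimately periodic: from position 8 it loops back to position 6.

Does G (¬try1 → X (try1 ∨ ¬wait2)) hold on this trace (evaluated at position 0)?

Holds

¬try1 → X (try1 ∨ ¬wait2) holds at every position 0..8, and those are all positions ever visited, so G (¬try1 → X (try1 ∨ ¬wait2)) holds.
Positions where ¬try1 holds: 1, 7, 8.
Check X (try1 ∨ ¬wait2) at each: 1→ok, 7→ok, 8→ok.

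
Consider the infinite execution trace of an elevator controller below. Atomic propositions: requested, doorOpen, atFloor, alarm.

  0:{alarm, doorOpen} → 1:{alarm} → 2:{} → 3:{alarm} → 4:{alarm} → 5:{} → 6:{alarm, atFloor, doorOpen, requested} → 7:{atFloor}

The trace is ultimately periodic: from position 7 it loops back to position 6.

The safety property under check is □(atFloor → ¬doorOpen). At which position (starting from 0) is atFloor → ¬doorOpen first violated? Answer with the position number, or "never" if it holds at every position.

Check atFloor → ¬doorOpen at each position in order: 0 ✓, 1 ✓, 2 ✓, 3 ✓, 4 ✓, 5 ✓.
At position 6 the labels are {alarm, atFloor, doorOpen, requested}, so atFloor → ¬doorOpen is false there. This is the first violation.

6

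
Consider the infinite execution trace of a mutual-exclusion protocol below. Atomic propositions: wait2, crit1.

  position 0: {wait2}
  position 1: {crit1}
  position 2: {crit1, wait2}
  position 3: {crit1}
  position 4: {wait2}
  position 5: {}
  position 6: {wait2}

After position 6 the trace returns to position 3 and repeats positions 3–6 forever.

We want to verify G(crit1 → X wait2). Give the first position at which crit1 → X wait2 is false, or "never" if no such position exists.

2

Check crit1 → X wait2 at each position in order: 0 ✓, 1 ✓.
At position 2 the labels are {crit1, wait2} and the next position 3 has {crit1}, so crit1 → X wait2 is false there. This is the first violation.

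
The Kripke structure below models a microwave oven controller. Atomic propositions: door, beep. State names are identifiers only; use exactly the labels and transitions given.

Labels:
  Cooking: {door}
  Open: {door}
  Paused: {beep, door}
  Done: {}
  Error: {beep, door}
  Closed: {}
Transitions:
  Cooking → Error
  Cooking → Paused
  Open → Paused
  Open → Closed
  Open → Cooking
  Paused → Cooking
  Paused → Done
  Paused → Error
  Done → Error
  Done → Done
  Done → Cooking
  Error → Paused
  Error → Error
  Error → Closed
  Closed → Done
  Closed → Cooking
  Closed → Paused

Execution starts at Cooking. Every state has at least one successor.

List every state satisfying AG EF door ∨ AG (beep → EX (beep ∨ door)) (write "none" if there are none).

{Cooking, Open, Paused, Done, Error, Closed}

States satisfying EF door: {Cooking, Open, Paused, Done, Error, Closed}.
States satisfying AG EF door: {Cooking, Open, Paused, Done, Error, Closed}.
States satisfying beep → EX (beep ∨ door): {Cooking, Open, Paused, Done, Error, Closed}.
States satisfying AG (beep → EX (beep ∨ door)): {Cooking, Open, Paused, Done, Error, Closed}.
States satisfying AG EF door ∨ AG (beep → EX (beep ∨ door)): {Cooking, Open, Paused, Done, Error, Closed}.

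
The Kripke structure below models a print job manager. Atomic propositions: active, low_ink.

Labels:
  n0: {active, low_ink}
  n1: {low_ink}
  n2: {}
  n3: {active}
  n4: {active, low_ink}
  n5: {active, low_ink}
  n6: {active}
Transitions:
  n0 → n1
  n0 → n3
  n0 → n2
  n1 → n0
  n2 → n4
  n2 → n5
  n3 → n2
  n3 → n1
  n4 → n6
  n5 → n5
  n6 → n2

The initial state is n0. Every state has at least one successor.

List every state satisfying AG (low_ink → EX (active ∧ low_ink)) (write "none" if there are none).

States satisfying low_ink → EX (active ∧ low_ink): {n1, n2, n3, n5, n6}.
States satisfying AG (low_ink → EX (active ∧ low_ink)): {n5}.

{n5}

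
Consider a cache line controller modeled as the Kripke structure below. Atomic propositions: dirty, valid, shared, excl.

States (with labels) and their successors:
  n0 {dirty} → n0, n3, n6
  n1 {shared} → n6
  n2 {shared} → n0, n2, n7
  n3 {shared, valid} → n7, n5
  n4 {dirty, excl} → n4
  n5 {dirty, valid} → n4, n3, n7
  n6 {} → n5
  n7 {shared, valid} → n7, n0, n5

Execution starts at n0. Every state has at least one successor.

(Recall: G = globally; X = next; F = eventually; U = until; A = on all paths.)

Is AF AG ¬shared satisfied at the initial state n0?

Violated

States satisfying AG ¬shared: {n4}.
States satisfying AF AG ¬shared: {n4}.
There is a path from n0 along which AG ¬shared never holds.
n0 ∉ Sat(AF AG ¬shared).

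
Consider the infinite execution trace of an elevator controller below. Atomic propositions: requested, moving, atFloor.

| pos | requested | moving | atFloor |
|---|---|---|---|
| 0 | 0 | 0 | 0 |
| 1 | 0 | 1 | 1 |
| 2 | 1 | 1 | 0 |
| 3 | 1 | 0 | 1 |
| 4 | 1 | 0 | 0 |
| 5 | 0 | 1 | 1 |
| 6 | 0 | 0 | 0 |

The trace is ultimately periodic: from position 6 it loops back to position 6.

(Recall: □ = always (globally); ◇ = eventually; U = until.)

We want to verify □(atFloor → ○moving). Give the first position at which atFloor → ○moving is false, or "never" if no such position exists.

3

Check atFloor → ○moving at each position in order: 0 ✓, 1 ✓, 2 ✓.
At position 3 the labels are {atFloor, requested} and the next position 4 has {requested}, so atFloor → ○moving is false there. This is the first violation.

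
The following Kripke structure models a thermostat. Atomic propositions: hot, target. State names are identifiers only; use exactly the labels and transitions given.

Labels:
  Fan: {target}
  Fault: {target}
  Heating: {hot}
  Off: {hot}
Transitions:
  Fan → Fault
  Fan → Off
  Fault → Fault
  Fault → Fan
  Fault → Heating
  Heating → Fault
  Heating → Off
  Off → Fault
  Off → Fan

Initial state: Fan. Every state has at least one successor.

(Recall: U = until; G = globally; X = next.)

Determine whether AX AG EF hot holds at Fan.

States satisfying AG EF hot: {Fan, Fault, Heating, Off}.
States satisfying AX AG EF hot: {Fan, Fault, Heating, Off}.
Fan ∈ Sat(AX AG EF hot).

Satisfied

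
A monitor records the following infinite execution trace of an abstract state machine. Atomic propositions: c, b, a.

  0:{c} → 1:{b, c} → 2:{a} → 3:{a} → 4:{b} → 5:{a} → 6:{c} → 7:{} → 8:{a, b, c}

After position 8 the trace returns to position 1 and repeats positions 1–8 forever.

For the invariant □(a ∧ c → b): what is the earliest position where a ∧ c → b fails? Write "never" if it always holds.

never

a ∧ c → b holds at every position 0..8, and those are all the positions the trace ever visits, so the invariant □(a ∧ c → b) is never violated.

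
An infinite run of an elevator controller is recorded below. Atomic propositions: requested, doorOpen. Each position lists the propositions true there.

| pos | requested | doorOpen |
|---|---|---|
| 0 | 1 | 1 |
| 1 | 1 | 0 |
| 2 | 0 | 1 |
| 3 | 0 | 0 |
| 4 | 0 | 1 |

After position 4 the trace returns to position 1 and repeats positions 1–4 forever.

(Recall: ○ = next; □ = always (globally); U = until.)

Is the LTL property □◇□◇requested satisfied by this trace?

◇□◇requested holds at every position 0..4, and those are all positions ever visited, so □◇□◇requested holds.

Yes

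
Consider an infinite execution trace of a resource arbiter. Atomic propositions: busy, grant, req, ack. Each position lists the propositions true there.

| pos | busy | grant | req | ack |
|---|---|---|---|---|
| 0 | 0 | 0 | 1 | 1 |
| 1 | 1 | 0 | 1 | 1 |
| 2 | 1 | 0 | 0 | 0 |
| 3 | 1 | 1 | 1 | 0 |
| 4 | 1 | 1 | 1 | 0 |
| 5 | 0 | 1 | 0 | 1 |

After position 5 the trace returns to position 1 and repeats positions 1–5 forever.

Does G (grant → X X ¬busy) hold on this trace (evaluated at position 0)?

Violated

grant → X X ¬busy must hold at every position from 0 onward. It fails at position 4, so G (grant → X X ¬busy) is false.
Positions where grant holds: 3, 4, 5.
Check X X ¬busy at each: 3→ok, 4→fails, 5→fails.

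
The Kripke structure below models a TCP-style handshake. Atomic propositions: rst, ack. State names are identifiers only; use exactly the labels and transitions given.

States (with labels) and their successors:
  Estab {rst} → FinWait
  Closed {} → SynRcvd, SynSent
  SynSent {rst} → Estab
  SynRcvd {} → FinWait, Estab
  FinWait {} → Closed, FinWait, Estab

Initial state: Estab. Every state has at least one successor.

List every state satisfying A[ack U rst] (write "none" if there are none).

States satisfying ack: ∅.
States satisfying rst: {Estab, SynSent}.
States satisfying A[ack U rst]: {Estab, SynSent}.

{Estab, SynSent}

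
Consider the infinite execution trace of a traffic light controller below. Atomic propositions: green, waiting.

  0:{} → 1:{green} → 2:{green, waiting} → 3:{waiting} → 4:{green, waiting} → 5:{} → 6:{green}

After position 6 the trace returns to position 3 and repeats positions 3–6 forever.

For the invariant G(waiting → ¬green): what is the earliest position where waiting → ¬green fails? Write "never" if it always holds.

2

Check waiting → ¬green at each position in order: 0 ✓, 1 ✓.
At position 2 the labels are {green, waiting}, so waiting → ¬green is false there. This is the first violation.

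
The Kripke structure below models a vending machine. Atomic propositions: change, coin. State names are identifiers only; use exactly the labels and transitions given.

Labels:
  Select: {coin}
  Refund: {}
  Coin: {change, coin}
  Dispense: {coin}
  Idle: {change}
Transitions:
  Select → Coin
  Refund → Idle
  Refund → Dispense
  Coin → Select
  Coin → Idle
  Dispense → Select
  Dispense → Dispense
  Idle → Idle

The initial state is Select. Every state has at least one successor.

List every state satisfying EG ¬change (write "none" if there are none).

{Refund, Dispense}

States satisfying ¬change: {Select, Refund, Dispense}.
States satisfying EG ¬change: {Refund, Dispense}.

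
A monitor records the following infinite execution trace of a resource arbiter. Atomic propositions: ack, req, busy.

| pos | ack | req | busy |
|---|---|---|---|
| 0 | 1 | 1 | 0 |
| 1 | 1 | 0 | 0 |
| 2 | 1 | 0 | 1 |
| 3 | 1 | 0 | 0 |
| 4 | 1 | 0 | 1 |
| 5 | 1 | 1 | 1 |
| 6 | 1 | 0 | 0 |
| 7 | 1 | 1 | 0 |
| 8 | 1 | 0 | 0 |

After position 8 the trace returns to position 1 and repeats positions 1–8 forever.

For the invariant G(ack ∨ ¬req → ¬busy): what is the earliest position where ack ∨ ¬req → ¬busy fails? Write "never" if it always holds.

Check ack ∨ ¬req → ¬busy at each position in order: 0 ✓, 1 ✓.
At position 2 the labels are {ack, busy}, so ack ∨ ¬req → ¬busy is false there. This is the first violation.

2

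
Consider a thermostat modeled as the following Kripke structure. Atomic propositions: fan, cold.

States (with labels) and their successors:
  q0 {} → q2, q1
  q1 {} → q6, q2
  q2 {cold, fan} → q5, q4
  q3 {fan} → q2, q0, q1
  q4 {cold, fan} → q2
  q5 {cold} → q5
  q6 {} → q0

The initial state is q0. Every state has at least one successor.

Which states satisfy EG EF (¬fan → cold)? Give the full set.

{q0, q1, q2, q3, q4, q5, q6}

States satisfying EF (¬fan → cold): {q0, q1, q2, q3, q4, q5, q6}.
States satisfying EG EF (¬fan → cold): {q0, q1, q2, q3, q4, q5, q6}.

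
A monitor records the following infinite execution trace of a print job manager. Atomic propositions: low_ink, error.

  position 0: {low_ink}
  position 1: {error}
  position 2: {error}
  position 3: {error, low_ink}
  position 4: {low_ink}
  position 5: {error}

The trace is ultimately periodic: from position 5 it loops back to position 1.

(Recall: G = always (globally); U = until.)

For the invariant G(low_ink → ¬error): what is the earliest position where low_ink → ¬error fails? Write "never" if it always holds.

Check low_ink → ¬error at each position in order: 0 ✓, 1 ✓, 2 ✓.
At position 3 the labels are {error, low_ink}, so low_ink → ¬error is false there. This is the first violation.

3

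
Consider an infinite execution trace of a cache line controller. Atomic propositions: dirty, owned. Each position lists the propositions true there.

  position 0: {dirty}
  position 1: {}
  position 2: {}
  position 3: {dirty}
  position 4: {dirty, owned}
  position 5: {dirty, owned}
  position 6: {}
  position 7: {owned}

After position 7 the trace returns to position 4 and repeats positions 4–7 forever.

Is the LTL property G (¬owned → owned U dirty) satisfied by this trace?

¬owned → owned U dirty must hold at every position from 0 onward. It fails at position 1, so G (¬owned → owned U dirty) is false.
Positions where ¬owned holds: 0, 1, 2, 3, 6.
Check owned U dirty at each: 0→ok, 1→fails, 2→fails, 3→ok, 6→fails.

No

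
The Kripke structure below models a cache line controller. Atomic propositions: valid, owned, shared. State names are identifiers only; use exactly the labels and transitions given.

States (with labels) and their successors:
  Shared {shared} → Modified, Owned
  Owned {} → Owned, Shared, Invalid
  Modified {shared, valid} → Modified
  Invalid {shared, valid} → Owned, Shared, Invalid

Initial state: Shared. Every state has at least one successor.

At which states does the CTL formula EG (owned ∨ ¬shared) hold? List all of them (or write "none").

States satisfying owned ∨ ¬shared: {Owned}.
States satisfying EG (owned ∨ ¬shared): {Owned}.

{Owned}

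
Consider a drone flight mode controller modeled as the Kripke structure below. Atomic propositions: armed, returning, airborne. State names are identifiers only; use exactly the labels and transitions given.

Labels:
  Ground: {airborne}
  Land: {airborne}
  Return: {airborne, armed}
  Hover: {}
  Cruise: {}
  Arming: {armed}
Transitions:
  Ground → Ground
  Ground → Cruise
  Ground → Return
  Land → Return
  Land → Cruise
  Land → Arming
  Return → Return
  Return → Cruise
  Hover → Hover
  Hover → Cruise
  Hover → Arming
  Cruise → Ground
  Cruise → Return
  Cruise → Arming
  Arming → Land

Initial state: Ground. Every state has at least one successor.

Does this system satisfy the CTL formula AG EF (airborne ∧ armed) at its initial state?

States satisfying EF (airborne ∧ armed): {Ground, Land, Return, Hover, Cruise, Arming}.
States satisfying AG EF (airborne ∧ armed): {Ground, Land, Return, Hover, Cruise, Arming}.
Every state reachable from Ground satisfies EF (airborne ∧ armed).
Ground ∈ Sat(AG EF (airborne ∧ armed)).

Yes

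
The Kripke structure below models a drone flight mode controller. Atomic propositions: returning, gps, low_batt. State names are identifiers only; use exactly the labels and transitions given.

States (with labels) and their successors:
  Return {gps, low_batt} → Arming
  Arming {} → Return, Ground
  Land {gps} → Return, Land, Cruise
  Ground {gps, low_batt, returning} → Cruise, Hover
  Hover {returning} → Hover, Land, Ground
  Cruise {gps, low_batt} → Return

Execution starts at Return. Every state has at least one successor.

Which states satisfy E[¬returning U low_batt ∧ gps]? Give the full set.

{Return, Arming, Land, Ground, Cruise}

States satisfying ¬returning: {Return, Arming, Land, Cruise}.
States satisfying low_batt ∧ gps: {Return, Ground, Cruise}.
States satisfying E[¬returning U low_batt ∧ gps]: {Return, Arming, Land, Ground, Cruise}.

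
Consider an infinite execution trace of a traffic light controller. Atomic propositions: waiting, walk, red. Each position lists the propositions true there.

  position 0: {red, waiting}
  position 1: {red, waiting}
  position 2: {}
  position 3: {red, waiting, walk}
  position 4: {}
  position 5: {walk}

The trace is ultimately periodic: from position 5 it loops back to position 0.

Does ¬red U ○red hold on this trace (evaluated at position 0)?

Walking from position 0: ○red first holds at position 0, and ¬red holds at every earlier position along the way, so ¬red U ○red holds.

Satisfied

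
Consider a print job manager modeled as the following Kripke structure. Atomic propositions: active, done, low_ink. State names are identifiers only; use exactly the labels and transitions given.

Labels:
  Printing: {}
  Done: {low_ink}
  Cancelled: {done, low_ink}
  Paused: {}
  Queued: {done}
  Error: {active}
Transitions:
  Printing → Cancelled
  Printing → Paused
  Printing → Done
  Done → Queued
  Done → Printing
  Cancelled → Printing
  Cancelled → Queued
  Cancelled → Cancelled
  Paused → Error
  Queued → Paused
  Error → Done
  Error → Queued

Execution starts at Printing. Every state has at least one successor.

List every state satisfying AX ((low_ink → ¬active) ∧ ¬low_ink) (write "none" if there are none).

States satisfying (low_ink → ¬active) ∧ ¬low_ink: {Printing, Paused, Queued, Error}.
States satisfying AX ((low_ink → ¬active) ∧ ¬low_ink): {Done, Paused, Queued}.

{Done, Paused, Queued}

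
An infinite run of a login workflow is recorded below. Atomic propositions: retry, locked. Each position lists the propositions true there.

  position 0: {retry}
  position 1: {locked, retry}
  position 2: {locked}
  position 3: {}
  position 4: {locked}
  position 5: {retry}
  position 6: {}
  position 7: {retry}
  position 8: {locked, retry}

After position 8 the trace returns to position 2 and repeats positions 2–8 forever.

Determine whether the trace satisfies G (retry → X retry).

Does not hold

retry → X retry must hold at every position from 0 onward. It fails at position 1, so G (retry → X retry) is false.
Positions where retry holds: 0, 1, 5, 7, 8.
Check X retry at each: 0→ok, 1→fails, 5→fails, 7→ok, 8→fails.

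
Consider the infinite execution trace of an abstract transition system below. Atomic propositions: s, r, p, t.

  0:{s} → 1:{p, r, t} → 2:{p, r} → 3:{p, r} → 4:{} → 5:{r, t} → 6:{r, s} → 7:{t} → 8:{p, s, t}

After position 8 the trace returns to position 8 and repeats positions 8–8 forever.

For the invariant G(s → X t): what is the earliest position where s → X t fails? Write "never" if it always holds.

s → X t holds at every position 0..8, and those are all the positions the trace ever visits, so the invariant G(s → X t) is never violated.

never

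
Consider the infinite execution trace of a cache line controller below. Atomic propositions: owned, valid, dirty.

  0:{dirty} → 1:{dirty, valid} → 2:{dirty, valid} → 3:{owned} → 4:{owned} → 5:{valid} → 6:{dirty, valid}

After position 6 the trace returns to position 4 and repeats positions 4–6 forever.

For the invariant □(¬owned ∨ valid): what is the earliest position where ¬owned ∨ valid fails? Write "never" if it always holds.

3

Check ¬owned ∨ valid at each position in order: 0 ✓, 1 ✓, 2 ✓.
At position 3 the labels are {owned}, so ¬owned ∨ valid is false there. This is the first violation.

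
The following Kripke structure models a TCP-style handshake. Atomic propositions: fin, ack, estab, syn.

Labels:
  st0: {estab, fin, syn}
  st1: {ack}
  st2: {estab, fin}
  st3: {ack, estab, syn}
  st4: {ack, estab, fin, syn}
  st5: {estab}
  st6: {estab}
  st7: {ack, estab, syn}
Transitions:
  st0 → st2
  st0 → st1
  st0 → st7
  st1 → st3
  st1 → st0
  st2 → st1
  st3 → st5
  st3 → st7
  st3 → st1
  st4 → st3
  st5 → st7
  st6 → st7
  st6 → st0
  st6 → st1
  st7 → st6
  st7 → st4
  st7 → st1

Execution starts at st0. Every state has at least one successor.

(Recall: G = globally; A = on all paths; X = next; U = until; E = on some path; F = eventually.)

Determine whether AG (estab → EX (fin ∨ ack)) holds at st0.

States satisfying estab → EX (fin ∨ ack): {st0, st1, st2, st3, st4, st5, st6, st7}.
States satisfying AG (estab → EX (fin ∨ ack)): {st0, st1, st2, st3, st4, st5, st6, st7}.
Every state reachable from st0 satisfies estab → EX (fin ∨ ack).
st0 ∈ Sat(AG (estab → EX (fin ∨ ack))).

Holds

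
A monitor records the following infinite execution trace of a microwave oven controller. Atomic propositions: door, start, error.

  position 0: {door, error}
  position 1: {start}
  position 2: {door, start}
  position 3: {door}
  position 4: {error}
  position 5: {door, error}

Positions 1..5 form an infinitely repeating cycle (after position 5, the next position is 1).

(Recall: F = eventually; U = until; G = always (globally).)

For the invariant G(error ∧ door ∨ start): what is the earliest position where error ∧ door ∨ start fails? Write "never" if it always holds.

3

Check error ∧ door ∨ start at each position in order: 0 ✓, 1 ✓, 2 ✓.
At position 3 the labels are {door}, so error ∧ door ∨ start is false there. This is the first violation.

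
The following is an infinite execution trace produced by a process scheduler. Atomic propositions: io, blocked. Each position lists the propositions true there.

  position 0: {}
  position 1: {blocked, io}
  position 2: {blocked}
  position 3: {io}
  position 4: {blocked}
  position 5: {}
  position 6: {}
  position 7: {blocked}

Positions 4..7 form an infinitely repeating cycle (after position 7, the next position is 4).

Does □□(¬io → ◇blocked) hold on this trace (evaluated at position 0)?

□(¬io → ◇blocked) holds at every position 0..7, and those are all positions ever visited, so □□(¬io → ◇blocked) holds.

Holds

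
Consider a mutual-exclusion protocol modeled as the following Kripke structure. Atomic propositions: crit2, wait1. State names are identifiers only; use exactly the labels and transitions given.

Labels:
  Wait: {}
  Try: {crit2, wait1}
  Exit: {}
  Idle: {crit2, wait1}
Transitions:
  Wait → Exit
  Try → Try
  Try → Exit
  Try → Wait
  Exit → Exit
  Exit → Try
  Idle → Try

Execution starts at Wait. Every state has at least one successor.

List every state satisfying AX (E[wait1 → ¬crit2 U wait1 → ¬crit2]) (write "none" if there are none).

States satisfying E[wait1 → ¬crit2 U wait1 → ¬crit2]: {Wait, Exit}.
States satisfying AX (E[wait1 → ¬crit2 U wait1 → ¬crit2]): {Wait}.

{Wait}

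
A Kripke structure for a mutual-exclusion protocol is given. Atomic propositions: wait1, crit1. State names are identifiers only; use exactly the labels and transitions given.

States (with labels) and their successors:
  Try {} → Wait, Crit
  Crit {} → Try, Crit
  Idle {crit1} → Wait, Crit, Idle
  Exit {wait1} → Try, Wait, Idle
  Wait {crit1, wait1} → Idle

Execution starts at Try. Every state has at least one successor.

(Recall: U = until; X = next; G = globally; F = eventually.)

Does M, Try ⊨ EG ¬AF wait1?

States satisfying ¬AF wait1: {Try, Crit, Idle}.
States satisfying EG ¬AF wait1: {Try, Crit, Idle}.
Try ∈ Sat(EG ¬AF wait1).

Holds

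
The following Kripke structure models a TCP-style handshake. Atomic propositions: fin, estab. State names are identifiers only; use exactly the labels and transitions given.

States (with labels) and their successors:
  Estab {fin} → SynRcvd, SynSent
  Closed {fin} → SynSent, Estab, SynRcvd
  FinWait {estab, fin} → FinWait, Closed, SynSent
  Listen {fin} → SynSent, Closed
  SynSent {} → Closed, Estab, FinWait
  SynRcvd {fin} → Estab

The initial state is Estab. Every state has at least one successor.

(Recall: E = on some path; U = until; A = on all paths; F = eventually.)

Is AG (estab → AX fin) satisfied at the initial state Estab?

States satisfying estab → AX fin: {Estab, Closed, Listen, SynSent, SynRcvd}.
States satisfying AG (estab → AX fin): ∅.
FinWait is reachable from Estab and violates estab → AX fin, so AG fails at Estab.
Estab ∉ Sat(AG (estab → AX fin)).

Violated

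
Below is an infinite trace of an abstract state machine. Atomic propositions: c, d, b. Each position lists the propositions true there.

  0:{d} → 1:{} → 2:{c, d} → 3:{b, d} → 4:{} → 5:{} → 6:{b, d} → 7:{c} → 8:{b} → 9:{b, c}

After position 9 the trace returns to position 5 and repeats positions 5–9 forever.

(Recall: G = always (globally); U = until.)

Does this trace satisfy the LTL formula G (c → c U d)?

c → c U d must hold at every position from 0 onward. It fails at position 7, so G (c → c U d) is false.
Positions where c holds: 2, 7, 9.
Check c U d at each: 2→ok, 7→fails, 9→fails.

Violated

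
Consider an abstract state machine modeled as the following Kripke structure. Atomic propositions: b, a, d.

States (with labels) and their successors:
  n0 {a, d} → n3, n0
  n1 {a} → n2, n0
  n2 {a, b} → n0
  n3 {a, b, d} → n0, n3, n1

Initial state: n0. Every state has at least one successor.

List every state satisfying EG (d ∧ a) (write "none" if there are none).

States satisfying d ∧ a: {n0, n3}.
States satisfying EG (d ∧ a): {n0, n3}.

{n0, n3}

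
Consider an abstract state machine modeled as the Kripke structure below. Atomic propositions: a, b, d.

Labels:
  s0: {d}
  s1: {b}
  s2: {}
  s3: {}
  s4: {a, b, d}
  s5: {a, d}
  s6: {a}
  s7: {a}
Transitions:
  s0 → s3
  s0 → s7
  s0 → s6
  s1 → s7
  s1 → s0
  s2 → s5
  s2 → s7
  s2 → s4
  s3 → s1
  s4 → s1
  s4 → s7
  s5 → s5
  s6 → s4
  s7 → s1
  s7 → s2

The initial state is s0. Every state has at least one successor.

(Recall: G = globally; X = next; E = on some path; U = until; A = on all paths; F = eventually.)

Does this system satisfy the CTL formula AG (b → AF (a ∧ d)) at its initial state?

Violated

States satisfying b → AF (a ∧ d): {s0, s2, s3, s4, s5, s6, s7}.
States satisfying AG (b → AF (a ∧ d)): {s5}.
s1 is reachable from s0 and violates b → AF (a ∧ d), so AG fails at s0.
s0 ∉ Sat(AG (b → AF (a ∧ d))).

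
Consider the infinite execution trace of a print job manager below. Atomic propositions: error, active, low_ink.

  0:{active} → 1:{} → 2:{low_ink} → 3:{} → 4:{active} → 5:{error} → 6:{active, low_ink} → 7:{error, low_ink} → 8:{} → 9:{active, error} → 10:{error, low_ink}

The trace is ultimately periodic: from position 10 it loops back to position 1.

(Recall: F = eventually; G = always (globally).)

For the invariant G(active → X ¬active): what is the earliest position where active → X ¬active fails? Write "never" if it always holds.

active → X ¬active holds at every position 0..10, and those are all the positions the trace ever visits, so the invariant G(active → X ¬active) is never violated.

never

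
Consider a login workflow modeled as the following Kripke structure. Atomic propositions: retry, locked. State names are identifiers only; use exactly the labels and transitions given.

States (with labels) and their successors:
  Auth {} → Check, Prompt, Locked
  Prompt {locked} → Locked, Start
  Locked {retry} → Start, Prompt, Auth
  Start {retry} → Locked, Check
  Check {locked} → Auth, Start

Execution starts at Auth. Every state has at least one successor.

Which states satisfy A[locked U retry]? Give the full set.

States satisfying locked: {Prompt, Check}.
States satisfying retry: {Locked, Start}.
States satisfying A[locked U retry]: {Prompt, Locked, Start}.

{Prompt, Locked, Start}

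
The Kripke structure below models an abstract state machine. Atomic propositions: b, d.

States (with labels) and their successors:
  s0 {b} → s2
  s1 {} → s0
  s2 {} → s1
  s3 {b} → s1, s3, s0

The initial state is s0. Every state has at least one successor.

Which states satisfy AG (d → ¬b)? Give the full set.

{s0, s1, s2, s3}

States satisfying d → ¬b: {s0, s1, s2, s3}.
States satisfying AG (d → ¬b): {s0, s1, s2, s3}.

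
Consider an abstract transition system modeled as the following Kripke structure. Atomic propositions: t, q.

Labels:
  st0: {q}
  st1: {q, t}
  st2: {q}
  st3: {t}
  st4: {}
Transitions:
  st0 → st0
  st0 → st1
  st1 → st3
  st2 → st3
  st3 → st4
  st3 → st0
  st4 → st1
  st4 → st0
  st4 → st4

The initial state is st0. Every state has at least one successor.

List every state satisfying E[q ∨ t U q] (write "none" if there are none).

States satisfying q ∨ t: {st0, st1, st2, st3}.
States satisfying q: {st0, st1, st2}.
States satisfying E[q ∨ t U q]: {st0, st1, st2, st3}.

{st0, st1, st2, st3}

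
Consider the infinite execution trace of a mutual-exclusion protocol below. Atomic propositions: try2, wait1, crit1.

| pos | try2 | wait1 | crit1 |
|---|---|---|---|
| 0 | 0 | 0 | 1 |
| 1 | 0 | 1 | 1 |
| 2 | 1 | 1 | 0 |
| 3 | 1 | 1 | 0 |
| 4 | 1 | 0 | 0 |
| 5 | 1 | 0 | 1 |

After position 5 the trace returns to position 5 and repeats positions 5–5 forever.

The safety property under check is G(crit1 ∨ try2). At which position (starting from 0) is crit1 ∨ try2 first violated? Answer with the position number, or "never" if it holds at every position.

never

crit1 ∨ try2 holds at every position 0..5, and those are all the positions the trace ever visits, so the invariant G(crit1 ∨ try2) is never violated.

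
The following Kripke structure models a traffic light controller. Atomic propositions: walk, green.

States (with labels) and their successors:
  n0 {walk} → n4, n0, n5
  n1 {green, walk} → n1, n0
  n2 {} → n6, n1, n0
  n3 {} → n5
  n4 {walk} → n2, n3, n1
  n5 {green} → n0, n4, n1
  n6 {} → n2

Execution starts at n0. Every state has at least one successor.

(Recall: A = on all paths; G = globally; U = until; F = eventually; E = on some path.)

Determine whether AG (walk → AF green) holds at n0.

States satisfying walk → AF green: {n1, n2, n3, n5, n6}.
States satisfying AG (walk → AF green): ∅.
n0 is reachable from n0 and violates walk → AF green, so AG fails at n0.
n0 ∉ Sat(AG (walk → AF green)).

Does not hold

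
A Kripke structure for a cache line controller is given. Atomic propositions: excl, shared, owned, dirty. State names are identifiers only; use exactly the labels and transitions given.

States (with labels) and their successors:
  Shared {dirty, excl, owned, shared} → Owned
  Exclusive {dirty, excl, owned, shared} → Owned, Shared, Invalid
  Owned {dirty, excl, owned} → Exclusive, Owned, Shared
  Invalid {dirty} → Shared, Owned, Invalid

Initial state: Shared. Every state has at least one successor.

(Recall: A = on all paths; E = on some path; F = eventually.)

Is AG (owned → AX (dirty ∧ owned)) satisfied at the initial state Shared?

States satisfying owned → AX (dirty ∧ owned): {Shared, Owned, Invalid}.
States satisfying AG (owned → AX (dirty ∧ owned)): ∅.
Exclusive is reachable from Shared and violates owned → AX (dirty ∧ owned), so AG fails at Shared.
Shared ∉ Sat(AG (owned → AX (dirty ∧ owned))).

No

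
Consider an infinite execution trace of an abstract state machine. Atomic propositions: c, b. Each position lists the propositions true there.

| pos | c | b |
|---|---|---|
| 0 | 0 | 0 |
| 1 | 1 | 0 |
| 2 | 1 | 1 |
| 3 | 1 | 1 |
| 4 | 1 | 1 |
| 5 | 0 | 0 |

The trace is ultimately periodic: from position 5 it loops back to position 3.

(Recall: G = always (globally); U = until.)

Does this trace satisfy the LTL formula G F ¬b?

Satisfied

F ¬b holds at every position 0..5, and those are all positions ever visited, so G F ¬b holds.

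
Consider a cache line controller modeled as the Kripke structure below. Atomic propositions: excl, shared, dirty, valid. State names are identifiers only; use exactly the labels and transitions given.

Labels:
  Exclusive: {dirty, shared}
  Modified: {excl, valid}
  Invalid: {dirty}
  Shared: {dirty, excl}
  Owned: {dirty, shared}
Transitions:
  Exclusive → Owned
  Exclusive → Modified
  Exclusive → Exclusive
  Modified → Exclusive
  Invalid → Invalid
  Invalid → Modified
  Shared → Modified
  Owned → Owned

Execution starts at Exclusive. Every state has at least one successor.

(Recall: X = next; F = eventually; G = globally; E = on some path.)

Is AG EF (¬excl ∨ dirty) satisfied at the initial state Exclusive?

States satisfying EF (¬excl ∨ dirty): {Exclusive, Modified, Invalid, Shared, Owned}.
States satisfying AG EF (¬excl ∨ dirty): {Exclusive, Modified, Invalid, Shared, Owned}.
Every state reachable from Exclusive satisfies EF (¬excl ∨ dirty).
Exclusive ∈ Sat(AG EF (¬excl ∨ dirty)).

Holds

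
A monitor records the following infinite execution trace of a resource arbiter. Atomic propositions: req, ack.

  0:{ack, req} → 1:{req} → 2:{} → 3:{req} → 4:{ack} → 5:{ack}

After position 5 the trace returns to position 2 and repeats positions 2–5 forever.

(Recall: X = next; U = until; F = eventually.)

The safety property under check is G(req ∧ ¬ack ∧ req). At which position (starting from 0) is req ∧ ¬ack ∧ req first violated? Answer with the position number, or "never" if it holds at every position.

0

At position 0 the labels are {ack, req}, so req ∧ ¬ack ∧ req is false there. This is the first violation.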